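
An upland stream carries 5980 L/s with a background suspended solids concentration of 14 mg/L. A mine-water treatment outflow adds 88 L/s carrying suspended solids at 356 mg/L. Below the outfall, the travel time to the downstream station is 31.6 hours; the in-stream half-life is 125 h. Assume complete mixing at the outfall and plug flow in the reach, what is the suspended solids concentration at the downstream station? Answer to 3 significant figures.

Mass balance: C = (5980·14.00 + 88.00·356.0) / 6068 = 115000/6068 = 18.96 mg/L.
Half-life 125 h → k = ln 2 / 125 = 0.005545 h⁻¹ = 0.1331 d⁻¹.
After decay, C = 18.96 × e^(−kt) = 18.96 × 0.8393 = 15.91 mg/L.

15.9 mg/L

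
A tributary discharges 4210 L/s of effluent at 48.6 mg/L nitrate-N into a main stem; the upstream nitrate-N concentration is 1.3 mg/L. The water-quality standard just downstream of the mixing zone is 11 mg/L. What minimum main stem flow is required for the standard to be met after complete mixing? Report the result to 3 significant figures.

16300 L/s

Set C_mix = 11: (Q·1.300 + 4210·48.60) / (Q + 4210) = 11
→ Q = 4210·(48.60 − 11)/(11 − 1.300) = 16320 L/s.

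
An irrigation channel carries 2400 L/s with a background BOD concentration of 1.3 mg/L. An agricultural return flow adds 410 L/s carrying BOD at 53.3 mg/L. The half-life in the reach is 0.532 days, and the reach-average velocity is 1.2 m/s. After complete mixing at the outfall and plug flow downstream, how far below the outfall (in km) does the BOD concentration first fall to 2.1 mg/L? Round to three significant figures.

115 km

After mixing, C = (2400·1.300 + 410.0·53.30) / 2810 = 24970/2810 = 8.887 mg/L.
Half-life 0.532 d → k = ln 2 / 0.532 = 1.303 d⁻¹.
Set 8.887·exp(−k·t) = 2.1 → t = ln(8.887/2.1)/k = 95670 s = 26.57 h.
Distance = v·t = 1.2·95670 = 114800 m = 114.8 km.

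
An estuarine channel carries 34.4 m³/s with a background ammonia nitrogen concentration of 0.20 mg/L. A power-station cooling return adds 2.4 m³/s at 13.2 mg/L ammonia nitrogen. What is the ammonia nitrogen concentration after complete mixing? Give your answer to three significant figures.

1.05 mg/L

Mass balance: C = (34.40·0.2000 + 2.400·13.20) / 36.80 = 38.56/36.80 = 1.048 mg/L.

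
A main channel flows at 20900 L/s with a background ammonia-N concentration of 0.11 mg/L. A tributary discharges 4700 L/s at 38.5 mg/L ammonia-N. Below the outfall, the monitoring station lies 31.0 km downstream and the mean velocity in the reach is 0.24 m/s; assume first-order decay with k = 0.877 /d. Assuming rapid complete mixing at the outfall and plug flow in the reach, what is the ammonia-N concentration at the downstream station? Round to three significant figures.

Mixed concentration C = ΣQC/ΣQ = (20900·0.1100 + 4700·38.50) / 25600 = 183200/25600 = 7.158 mg/L.
Travel time t = 31.0·1000 / 0.24 = 129200 s = 35.88 h.
After decay, C = 7.158 × e^(−kt) = 7.158 × 0.2695 = 1.929 mg/L.

1.93 mg/L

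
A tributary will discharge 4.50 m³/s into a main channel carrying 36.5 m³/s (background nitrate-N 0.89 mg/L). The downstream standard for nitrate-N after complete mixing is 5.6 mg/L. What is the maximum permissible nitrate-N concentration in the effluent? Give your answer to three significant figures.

At the limit, (Qr·Cr + Qe·Cₑ)/(Qr + Qe) = 5.6:
Cₑ = (41.00·5.6 − 36.50·0.8900) / 4.500 = 43.80 mg/L.

43.8 mg/L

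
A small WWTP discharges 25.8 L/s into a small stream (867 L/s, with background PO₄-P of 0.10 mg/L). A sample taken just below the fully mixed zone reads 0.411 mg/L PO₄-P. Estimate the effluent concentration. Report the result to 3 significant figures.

10.9 mg/L

Mass balance: 867.0·0.1000 + 25.80·Cₑ = 892.8·0.4110
→ Cₑ = (892.8·0.4110 − 867.0·0.1000) / 25.80 = 10.86 mg/L.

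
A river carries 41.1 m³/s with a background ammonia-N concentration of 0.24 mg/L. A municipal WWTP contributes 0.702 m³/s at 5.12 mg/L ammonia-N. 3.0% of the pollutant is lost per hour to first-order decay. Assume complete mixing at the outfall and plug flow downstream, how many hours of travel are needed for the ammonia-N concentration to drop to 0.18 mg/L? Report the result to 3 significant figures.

19.1 h

After mixing, C = (41.10·0.2400 + 0.7020·5.120) / 41.80 = 13.46/41.80 = 0.3220 mg/L.
3.0%/h lost → k = −ln(1 − 0.03) = 0.03046 h⁻¹.
0.3220·exp(−k·t) = 0.18 → t = ln(0.3220/0.18)/k = 68720 s = 19.09 h.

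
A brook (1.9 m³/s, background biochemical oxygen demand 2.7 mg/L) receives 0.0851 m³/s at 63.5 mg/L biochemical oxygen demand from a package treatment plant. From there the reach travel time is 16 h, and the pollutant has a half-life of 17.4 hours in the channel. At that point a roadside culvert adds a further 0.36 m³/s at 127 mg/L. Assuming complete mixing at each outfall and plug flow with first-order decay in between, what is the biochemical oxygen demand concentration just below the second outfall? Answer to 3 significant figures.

21.9 mg/L

Mass balance: C = (1.900·2.700 + 0.08510·63.50) / 1.985 = 10.53/1.985 = 5.306 mg/L; combined flow 1.985 m³/s.
Half-life 17.4 h → k = ln 2 / 17.4 = 0.03984 h⁻¹ = 0.9561 d⁻¹.
After decay, C = 5.306 × e^(−kt) = 5.306 × 0.5287 = 2.805 mg/L.
At the second outfall, C = (1.985·2.805 + 0.3600·127.0) / (1.985 + 0.3600) = 21.87 mg/L.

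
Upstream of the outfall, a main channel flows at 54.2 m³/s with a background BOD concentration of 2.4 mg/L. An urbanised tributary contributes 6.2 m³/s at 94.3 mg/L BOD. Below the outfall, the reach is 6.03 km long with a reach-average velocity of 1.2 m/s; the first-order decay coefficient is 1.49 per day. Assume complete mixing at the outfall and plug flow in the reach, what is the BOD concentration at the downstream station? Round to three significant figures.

After mixing, C = (54.20·2.400 + 6.200·94.30) / 60.40 = 714.7/60.40 = 11.83 mg/L.
Travel time t = 6.03·1000 / 1.2 = 5025 s = 1.396 h.
First-order decay: C = 11.83·exp(−k·t) = 11.83·0.9170 = 10.85 mg/L.

10.9 mg/L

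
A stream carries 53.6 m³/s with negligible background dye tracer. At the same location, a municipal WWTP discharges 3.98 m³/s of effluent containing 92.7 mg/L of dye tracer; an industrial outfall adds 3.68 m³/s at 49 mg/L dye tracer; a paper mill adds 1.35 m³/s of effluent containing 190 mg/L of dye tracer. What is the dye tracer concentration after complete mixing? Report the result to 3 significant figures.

12.9 mg/L

Conservation of mass: C = (53.60·0 + 3.980·92.70 + 3.680·49.00 + 1.350·190.0) / 62.61 = 805.8/62.61 = 12.87 mg/L.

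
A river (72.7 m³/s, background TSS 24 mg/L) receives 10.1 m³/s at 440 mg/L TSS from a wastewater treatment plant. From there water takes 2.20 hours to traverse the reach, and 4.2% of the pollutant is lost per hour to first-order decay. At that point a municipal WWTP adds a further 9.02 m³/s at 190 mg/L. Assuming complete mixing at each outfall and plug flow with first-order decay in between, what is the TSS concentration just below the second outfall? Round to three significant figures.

Conservation of mass: C = (72.70·24.00 + 10.10·440.0) / 82.80 = 6189/82.80 = 74.74 mg/L; combined flow 82.80 m³/s.
4.2%/h lost → k = −ln(1 − 0.042) = 0.04291 h⁻¹.
First-order decay: C = 74.74·exp(−k·t) = 74.74·0.9099 = 68.01 mg/L.
Second outfall: C = (82.80·68.01 + 9.020·190.0)/91.82 = 79.99 mg/L.

80.0 mg/L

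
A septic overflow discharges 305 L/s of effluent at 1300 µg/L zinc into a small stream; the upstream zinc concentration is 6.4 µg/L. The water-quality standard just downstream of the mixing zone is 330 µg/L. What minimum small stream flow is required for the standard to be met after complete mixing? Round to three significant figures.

914 L/s

Set C_mix = 330: (Q·6.400 + 305.0·1300) / (Q + 305.0) = 330
→ Q = 305.0·(1300 − 330)/(330 − 6.400) = 914.2 L/s.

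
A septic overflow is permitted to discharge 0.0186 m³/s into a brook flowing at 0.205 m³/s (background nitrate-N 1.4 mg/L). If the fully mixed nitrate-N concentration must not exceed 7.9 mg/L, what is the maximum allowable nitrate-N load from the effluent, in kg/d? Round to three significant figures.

Mass balance at the limit: 0.2050·1.400 + 0.01860·Cₑ = 0.2236·7.9 → Cₑ = 79.54 mg/L.
Load = 0.01860 m³/s × 79.54 g/m³ × 86 400 s/d = 127.8 kg/d.

128 kg/d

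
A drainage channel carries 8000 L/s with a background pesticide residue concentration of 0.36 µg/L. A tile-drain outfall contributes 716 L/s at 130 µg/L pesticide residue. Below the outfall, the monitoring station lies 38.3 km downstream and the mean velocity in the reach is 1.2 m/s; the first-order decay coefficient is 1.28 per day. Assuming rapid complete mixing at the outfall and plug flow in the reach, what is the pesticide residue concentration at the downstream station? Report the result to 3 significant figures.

6.86 µg/L

After mixing, C = (8000·0.3600 + 716.0·130.0) / 8716 = 95960/8716 = 11.01 µg/L.
Travel time t = 38.3·1000 / 1.2 = 31920 s = 8.866 h.
Decay over the reach: 11.01·exp(−kt) = 11.01·0.6232 = 6.862 µg/L.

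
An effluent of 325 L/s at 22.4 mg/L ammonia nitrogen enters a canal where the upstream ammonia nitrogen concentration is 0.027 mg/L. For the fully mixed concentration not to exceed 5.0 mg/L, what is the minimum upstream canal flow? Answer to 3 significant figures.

Set C_mix = 5.0: (Q·0.02700 + 325.0·22.40) / (Q + 325.0) = 5.0
→ Q = 325.0·(22.40 − 5.0)/(5.0 − 0.02700) = 1137 L/s.

1140 L/s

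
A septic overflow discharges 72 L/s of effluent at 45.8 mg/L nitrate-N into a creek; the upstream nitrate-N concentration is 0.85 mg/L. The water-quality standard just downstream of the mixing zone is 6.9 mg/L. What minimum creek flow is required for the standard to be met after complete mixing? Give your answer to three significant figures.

463 L/s

Set C_mix = 6.9: (Q·0.8500 + 72.00·45.80) / (Q + 72.00) = 6.9
→ Q = 72.00·(45.80 − 6.9)/(6.9 − 0.8500) = 462.9 L/s.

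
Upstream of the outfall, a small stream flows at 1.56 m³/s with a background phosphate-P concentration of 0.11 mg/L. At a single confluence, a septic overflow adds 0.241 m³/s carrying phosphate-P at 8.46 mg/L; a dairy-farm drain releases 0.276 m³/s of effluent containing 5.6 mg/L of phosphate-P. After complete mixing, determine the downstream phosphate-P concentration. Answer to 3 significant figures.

1.81 mg/L

Flow-weighted average: C = (1.560·0.1100 + 0.2410·8.460 + 0.2760·5.600) / 2.077 = 3.756/2.077 = 1.808 mg/L.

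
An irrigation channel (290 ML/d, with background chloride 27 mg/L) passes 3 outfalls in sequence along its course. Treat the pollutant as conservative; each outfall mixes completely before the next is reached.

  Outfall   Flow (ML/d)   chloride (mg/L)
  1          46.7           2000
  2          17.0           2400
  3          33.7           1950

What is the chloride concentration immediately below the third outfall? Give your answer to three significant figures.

536 mg/L

After outfall 1: Q = 290.0 + 46.70 = 336.7 ML/d; C = (290.0·27.00 + 46.70·2000)/336.7 = 300.7 mg/L.
After outfall 2: Q = 336.7 + 17.00 = 353.7 ML/d; C = (336.7·300.7 + 17.00·2400)/353.7 = 401.6 mg/L.
After outfall 3: Q = 353.7 + 33.70 = 387.4 ML/d; C = (353.7·401.6 + 33.70·1950)/387.4 = 536.3 mg/L.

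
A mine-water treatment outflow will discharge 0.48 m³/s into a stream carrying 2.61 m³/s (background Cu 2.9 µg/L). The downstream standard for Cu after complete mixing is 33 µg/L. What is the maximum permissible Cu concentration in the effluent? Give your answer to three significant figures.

197 µg/L

At the limit, (Qr·Cr + Qe·Cₑ)/(Qr + Qe) = 33:
Cₑ = (3.090·33 − 2.610·2.900) / 0.4800 = 196.7 µg/L.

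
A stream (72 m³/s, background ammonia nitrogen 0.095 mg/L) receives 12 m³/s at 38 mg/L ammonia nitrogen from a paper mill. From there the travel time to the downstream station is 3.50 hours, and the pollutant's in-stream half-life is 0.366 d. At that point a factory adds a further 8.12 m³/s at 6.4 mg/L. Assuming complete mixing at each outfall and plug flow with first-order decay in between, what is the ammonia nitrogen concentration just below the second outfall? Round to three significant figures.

Mixed concentration C = ΣQC/ΣQ = (72.00·0.09500 + 12.00·38.00) / 84.00 = 462.8/84.00 = 5.510 mg/L; combined flow 84.00 m³/s.
Half-life 0.366 d → k = ln 2 / 0.366 = 1.894 d⁻¹.
After decay, C = 5.510 × e^(−kt) = 5.510 × 0.7587 = 4.180 mg/L.
At the second outfall, C = (84.00·4.180 + 8.120·6.400) / (84.00 + 8.120) = 4.376 mg/L.

4.38 mg/L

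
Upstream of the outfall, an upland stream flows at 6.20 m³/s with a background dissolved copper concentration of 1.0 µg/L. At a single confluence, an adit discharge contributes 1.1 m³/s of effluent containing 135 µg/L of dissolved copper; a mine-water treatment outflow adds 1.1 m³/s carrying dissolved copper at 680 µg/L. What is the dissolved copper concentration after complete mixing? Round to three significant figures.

107 µg/L

Mixed concentration C = ΣQC/ΣQ = (6.200·1.000 + 1.100·135.0 + 1.100·680.0) / 8.400 = 902.7/8.400 = 107.5 µg/L.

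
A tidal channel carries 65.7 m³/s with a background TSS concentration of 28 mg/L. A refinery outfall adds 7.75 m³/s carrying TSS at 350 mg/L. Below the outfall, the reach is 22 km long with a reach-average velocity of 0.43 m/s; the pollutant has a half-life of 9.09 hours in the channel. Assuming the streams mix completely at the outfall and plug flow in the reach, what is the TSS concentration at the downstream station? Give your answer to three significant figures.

21.0 mg/L

Mixed concentration C = ΣQC/ΣQ = (65.70·28.00 + 7.750·350.0) / 73.45 = 4552/73.45 = 61.98 mg/L.
Travel time t = 22·1000 / 0.43 = 51160 s = 14.21 h.
Half-life 9.09 h → k = ln 2 / 9.09 = 0.07625 h⁻¹ = 1.830 d⁻¹.
First-order decay: C = 61.98·exp(−k·t) = 61.98·0.3383 = 20.97 mg/L.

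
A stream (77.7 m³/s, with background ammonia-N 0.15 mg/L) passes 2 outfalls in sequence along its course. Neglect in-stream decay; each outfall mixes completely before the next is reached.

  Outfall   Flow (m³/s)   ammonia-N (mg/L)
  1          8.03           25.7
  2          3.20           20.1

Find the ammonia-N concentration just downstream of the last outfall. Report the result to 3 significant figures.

3.17 mg/L

Outfall 1: combined Q = 85.73 m³/s; C = (77.70·0.1500 + 8.030·25.70)/85.73 = 2.543 mg/L.
Outfall 2: combined Q = 88.93 m³/s; C = (85.73·2.543 + 3.200·20.10)/88.93 = 3.175 mg/L.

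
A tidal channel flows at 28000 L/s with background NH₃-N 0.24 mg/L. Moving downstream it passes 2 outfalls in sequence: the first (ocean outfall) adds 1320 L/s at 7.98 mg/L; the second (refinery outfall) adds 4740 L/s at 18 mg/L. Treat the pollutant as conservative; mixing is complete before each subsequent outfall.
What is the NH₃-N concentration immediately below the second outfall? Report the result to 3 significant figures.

3.01 mg/L

After outfall 1: Q = 28000 + 1320 = 29320 L/s; C = (28000·0.2400 + 1320·7.980)/29320 = 0.5885 mg/L.
After outfall 2: Q = 29320 + 4740 = 34060 L/s; C = (29320·0.5885 + 4740·18.00)/34060 = 3.012 mg/L.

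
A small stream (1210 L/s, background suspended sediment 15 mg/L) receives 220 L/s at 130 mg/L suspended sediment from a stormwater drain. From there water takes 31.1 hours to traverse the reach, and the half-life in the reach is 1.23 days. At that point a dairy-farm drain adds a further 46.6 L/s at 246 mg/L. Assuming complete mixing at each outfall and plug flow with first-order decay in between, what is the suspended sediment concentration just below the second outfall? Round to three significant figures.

Mixed concentration C = ΣQC/ΣQ = (1210·15.00 + 220.0·130.0) / 1430 = 46750/1430 = 32.69 mg/L; combined flow 1430 L/s.
Half-life 1.23 d → k = ln 2 / 1.23 = 0.5635 d⁻¹.
After decay, C = 32.69 × e^(−kt) = 32.69 × 0.4818 = 15.75 mg/L.
At the second outfall, C = (1430·15.75 + 46.60·246.0) / (1430 + 46.60) = 23.02 mg/L.

23.0 mg/L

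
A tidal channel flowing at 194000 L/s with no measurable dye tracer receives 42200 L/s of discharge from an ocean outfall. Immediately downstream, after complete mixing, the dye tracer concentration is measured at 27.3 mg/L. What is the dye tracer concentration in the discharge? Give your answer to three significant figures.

Mass balance: 194000·0 + 42200·Cₑ = 236200·27.30
→ Cₑ = (236200·27.30 − 194000·0) / 42200 = 152.8 mg/L.

153 mg/L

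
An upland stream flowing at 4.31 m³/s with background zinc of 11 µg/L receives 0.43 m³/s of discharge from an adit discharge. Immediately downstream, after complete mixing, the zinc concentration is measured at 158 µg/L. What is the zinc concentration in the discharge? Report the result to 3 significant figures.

Mass balance: 4.310·11.00 + 0.4300·Cₑ = 4.740·158.0
→ Cₑ = (4.740·158.0 − 4.310·11.00) / 0.4300 = 1631 µg/L.

1630 µg/L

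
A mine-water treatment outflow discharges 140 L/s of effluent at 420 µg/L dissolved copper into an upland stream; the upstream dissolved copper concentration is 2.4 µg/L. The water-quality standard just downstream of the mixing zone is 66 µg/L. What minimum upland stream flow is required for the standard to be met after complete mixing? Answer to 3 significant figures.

779 L/s

Set C_mix = 66: (Q·2.400 + 140.0·420.0) / (Q + 140.0) = 66
→ Q = 140.0·(420.0 − 66)/(66 − 2.400) = 779.2 L/s.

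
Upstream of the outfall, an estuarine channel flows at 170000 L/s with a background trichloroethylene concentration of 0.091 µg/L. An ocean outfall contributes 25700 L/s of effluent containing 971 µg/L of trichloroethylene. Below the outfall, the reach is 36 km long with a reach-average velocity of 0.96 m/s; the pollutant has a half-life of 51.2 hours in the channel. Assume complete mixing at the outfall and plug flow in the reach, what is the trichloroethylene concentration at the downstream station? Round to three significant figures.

Mixed concentration C = ΣQC/ΣQ = (170000·0.09100 + 25700·971.0) / 195700 = 24970000/195700 = 127.6 µg/L.
Travel time t = 36·1000 / 0.96 = 37500 s = 10.42 h.
Half-life 51.2 h → k = ln 2 / 51.2 = 0.01354 h⁻¹ = 0.3249 d⁻¹.
Decay over the reach: 127.6·exp(−kt) = 127.6·0.8685 = 110.8 µg/L.

111 µg/L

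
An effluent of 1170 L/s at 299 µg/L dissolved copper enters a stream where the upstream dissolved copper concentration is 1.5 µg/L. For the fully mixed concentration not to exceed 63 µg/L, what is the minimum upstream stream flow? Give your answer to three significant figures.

Set C_mix = 63: (Q·1.500 + 1170·299.0) / (Q + 1170) = 63
→ Q = 1170·(299.0 − 63)/(63 − 1.500) = 4490 L/s.

4490 L/s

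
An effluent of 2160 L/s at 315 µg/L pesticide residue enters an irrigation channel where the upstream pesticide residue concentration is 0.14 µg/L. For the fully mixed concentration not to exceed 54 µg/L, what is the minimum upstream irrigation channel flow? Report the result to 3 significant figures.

Set C_mix = 54: (Q·0.1400 + 2160·315.0) / (Q + 2160) = 54
→ Q = 2160·(315.0 − 54)/(54 − 0.1400) = 10470 L/s.

10500 L/s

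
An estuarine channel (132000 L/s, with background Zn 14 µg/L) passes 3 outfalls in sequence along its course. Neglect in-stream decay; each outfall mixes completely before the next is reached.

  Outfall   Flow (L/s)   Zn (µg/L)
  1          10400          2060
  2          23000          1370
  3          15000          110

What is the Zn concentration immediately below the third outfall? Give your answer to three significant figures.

313 µg/L

Outfall 1: combined Q = 142400 L/s; C = (132000·14.00 + 10400·2060)/142400 = 163.4 µg/L.
Outfall 2: combined Q = 165400 L/s; C = (142400·163.4 + 23000·1370)/165400 = 331.2 µg/L.
Outfall 3: combined Q = 180400 L/s; C = (165400·331.2 + 15000·110.0)/180400 = 312.8 µg/L.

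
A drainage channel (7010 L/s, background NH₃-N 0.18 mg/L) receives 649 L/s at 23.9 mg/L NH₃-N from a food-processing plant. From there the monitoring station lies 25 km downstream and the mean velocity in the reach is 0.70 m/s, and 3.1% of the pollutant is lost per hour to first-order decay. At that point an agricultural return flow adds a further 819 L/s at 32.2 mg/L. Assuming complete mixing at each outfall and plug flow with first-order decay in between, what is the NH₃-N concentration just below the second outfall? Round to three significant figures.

Flow-weighted average: C = (7010·0.1800 + 649.0·23.90) / 7659 = 16770/7659 = 2.190 mg/L; combined flow 7659 L/s.
Travel time t = 25·1000 / 0.70 = 35710 s = 9.921 h.
3.1%/h lost → k = −ln(1 − 0.031) = 0.03149 h⁻¹.
Decay over the reach: 2.190·exp(−kt) = 2.190·0.7317 = 1.602 mg/L.
Second outfall: C = (7659·1.602 + 819.0·32.20)/8478 = 4.558 mg/L.

4.56 mg/L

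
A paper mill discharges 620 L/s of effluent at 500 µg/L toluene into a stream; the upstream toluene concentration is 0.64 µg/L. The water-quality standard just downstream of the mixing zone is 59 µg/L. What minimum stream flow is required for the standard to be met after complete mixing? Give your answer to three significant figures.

Set C_mix = 59: (Q·0.6400 + 620.0·500.0) / (Q + 620.0) = 59
→ Q = 620.0·(500.0 − 59)/(59 − 0.6400) = 4685 L/s.

4690 L/s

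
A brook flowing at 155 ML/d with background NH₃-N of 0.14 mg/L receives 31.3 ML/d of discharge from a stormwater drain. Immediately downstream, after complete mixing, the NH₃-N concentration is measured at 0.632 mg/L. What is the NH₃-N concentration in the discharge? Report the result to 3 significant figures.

3.07 mg/L

Mass balance: 155.0·0.1400 + 31.30·Cₑ = 186.3·0.6320
→ Cₑ = (186.3·0.6320 − 155.0·0.1400) / 31.30 = 3.068 mg/L.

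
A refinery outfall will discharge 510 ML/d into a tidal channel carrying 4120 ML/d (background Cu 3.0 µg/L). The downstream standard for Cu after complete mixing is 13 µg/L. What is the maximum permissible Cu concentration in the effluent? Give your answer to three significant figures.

At the limit, (Qr·Cr + Qe·Cₑ)/(Qr + Qe) = 13:
Cₑ = (4630·13 − 4120·3.000) / 510.0 = 93.78 µg/L.

93.8 µg/L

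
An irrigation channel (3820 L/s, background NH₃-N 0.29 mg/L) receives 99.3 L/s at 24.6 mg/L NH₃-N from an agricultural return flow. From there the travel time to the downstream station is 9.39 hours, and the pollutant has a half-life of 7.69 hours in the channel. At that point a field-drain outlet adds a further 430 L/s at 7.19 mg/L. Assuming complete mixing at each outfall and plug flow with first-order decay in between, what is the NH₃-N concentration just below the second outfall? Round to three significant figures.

Flow-weighted average: C = (3820·0.2900 + 99.30·24.60) / 3919 = 3551/3919 = 0.9059 mg/L; combined flow 3919 L/s.
Half-life 7.69 h → k = ln 2 / 7.69 = 0.09014 h⁻¹ = 2.163 d⁻¹.
After decay, C = 0.9059 × e^(−kt) = 0.9059 × 0.4290 = 0.3886 mg/L.
Second outfall: C = (3919·0.3886 + 430.0·7.190)/4349 = 1.061 mg/L.

1.06 mg/L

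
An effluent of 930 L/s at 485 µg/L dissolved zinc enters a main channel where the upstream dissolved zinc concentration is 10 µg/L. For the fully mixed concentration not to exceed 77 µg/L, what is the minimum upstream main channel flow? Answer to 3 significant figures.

Set C_mix = 77: (Q·10.00 + 930.0·485.0) / (Q + 930.0) = 77
→ Q = 930.0·(485.0 − 77)/(77 − 10.00) = 5663 L/s.

5660 L/s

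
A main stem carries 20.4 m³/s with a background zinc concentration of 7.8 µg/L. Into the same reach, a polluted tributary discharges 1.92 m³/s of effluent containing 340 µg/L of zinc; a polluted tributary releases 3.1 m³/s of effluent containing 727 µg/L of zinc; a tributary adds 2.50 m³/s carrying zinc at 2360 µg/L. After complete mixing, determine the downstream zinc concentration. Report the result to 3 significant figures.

Conservation of mass: C = (20.40·7.800 + 1.920·340.0 + 3.100·727.0 + 2.500·2360) / 27.92 = 8966/27.92 = 321.1 µg/L.

321 µg/L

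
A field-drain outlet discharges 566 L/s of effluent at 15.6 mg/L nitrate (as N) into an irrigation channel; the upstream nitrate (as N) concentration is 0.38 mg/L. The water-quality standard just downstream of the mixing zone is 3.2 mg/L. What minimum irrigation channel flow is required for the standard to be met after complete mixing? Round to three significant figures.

Set C_mix = 3.2: (Q·0.3800 + 566.0·15.60) / (Q + 566.0) = 3.2
→ Q = 566.0·(15.60 − 3.2)/(3.2 − 0.3800) = 2489 L/s.

2490 L/s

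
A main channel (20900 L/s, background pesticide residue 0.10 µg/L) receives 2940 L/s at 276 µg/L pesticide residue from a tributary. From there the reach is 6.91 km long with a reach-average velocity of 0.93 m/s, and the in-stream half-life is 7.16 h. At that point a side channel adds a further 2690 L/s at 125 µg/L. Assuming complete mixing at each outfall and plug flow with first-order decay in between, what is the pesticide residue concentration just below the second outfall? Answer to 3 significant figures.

After mixing, C = (20900·0.1000 + 2940·276.0) / 23840 = 813500/23840 = 34.12 µg/L; combined flow 23840 L/s.
Travel time t = 6.91·1000 / 0.93 = 7430 s = 2.064 h.
Half-life 7.16 h → k = ln 2 / 7.16 = 0.09681 h⁻¹ = 2.323 d⁻¹.
After decay, C = 34.12 × e^(−kt) = 34.12 × 0.8189 = 27.94 µg/L.
At the second outfall, C = (23840·27.94 + 2690·125.0) / (23840 + 2690) = 37.79 µg/L.

37.8 µg/L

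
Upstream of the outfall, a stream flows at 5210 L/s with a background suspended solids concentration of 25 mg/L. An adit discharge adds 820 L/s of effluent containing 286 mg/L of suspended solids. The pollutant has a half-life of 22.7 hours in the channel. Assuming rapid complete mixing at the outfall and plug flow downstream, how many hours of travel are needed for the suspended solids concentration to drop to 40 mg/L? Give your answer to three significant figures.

Conservation of mass: C = (5210·25.00 + 820.0·286.0) / 6030 = 364800/6030 = 60.49 mg/L.
Half-life 22.7 h → k = ln 2 / 22.7 = 0.03054 h⁻¹ = 0.7328 d⁻¹.
60.49·exp(−k·t) = 40 → t = ln(60.49/40)/k = 48770 s = 13.55 h.

13.5 h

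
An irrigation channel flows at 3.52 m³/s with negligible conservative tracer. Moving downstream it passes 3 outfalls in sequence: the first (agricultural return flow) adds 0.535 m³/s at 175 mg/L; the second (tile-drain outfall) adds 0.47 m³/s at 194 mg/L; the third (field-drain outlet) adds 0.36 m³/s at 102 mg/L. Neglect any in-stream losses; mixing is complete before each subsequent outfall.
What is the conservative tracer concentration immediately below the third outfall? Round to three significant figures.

45.3 mg/L

Below outfall 1: Q → 4.055 m³/s, C = (3.520·0 + 0.5350·175.0)/4.055 = 23.09 mg/L.
Below outfall 2: Q → 4.525 m³/s, C = (4.055·23.09 + 0.4700·194.0)/4.525 = 40.84 mg/L.
Below outfall 3: Q → 4.885 m³/s, C = (4.525·40.84 + 0.3600·102.0)/4.885 = 45.35 mg/L.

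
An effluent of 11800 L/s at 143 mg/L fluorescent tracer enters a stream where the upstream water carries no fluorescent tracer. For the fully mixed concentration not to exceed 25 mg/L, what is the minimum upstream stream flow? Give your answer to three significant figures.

55700 L/s

Set C_mix = 25: (Q·0 + 11800·143.0) / (Q + 11800) = 25
→ Q = 11800·(143.0 − 25)/(25 − 0) = 55700 L/s.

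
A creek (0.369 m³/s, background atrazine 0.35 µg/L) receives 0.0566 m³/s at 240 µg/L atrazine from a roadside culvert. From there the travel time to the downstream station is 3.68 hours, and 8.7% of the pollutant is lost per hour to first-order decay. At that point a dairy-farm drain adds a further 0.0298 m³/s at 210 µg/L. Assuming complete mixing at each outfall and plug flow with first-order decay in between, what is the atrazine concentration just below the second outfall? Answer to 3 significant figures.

35.3 µg/L

After mixing, C = (0.3690·0.3500 + 0.05660·240.0) / 0.4256 = 13.71/0.4256 = 32.22 µg/L; combined flow 0.4256 m³/s.
8.7%/h lost → k = −ln(1 − 0.087) = 0.09102 h⁻¹.
First-order decay: C = 32.22·exp(−k·t) = 32.22·0.7154 = 23.05 µg/L.
At the second outfall, C = (0.4256·23.05 + 0.02980·210.0) / (0.4256 + 0.02980) = 35.28 µg/L.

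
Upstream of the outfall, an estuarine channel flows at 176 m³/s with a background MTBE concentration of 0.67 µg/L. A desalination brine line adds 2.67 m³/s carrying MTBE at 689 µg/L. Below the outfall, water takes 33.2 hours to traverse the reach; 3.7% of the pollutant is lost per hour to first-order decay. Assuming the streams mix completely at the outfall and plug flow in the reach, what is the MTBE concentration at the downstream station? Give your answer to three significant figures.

3.13 µg/L

Conservation of mass: C = (176.0·0.6700 + 2.670·689.0) / 178.7 = 1958/178.7 = 10.96 µg/L.
3.7%/h lost → k = −ln(1 − 0.037) = 0.03770 h⁻¹.
First-order decay: C = 10.96·exp(−k·t) = 10.96·0.2860 = 3.134 µg/L.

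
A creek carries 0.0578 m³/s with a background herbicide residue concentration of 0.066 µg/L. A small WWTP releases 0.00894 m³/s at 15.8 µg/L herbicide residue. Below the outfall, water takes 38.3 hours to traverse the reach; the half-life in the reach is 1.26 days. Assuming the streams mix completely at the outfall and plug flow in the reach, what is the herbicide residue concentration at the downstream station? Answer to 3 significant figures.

0.903 µg/L

Mass balance: C = (0.05780·0.06600 + 0.008940·15.80) / 0.06674 = 0.1451/0.06674 = 2.174 µg/L.
Half-life 1.26 d → k = ln 2 / 1.26 = 0.5501 d⁻¹.
Applying C = C₀e^(−kt): 2.174 × 0.4157 = 0.9035 µg/L.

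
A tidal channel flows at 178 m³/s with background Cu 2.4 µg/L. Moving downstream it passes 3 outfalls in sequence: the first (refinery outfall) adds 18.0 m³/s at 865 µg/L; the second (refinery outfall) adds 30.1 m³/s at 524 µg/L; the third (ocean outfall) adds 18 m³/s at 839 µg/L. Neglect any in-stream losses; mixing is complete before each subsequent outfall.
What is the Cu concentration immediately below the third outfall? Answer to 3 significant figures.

Outfall 1: combined Q = 196.0 m³/s; C = (178.0·2.400 + 18.00·865.0)/196.0 = 81.62 µg/L.
Outfall 2: combined Q = 226.1 m³/s; C = (196.0·81.62 + 30.10·524.0)/226.1 = 140.5 µg/L.
Outfall 3: combined Q = 244.1 m³/s; C = (226.1·140.5 + 18.00·839.0)/244.1 = 192.0 µg/L.

192 µg/L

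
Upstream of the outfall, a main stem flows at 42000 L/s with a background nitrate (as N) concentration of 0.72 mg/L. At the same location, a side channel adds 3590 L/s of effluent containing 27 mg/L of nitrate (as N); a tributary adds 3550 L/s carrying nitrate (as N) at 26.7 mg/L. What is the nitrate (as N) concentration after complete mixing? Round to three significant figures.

4.52 mg/L

Flow-weighted average: C = (42000·0.7200 + 3590·27.00 + 3550·26.70) / 49140 = 222000/49140 = 4.517 mg/L.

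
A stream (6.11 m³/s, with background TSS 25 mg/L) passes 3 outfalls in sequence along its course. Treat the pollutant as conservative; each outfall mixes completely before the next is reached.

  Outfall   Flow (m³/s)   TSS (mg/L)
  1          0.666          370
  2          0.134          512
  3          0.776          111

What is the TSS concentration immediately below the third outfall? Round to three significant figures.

72.1 mg/L

After outfall 1: Q = 6.110 + 0.6660 = 6.776 m³/s; C = (6.110·25.00 + 0.6660·370.0)/6.776 = 58.91 mg/L.
After outfall 2: Q = 6.776 + 0.1340 = 6.910 m³/s; C = (6.776·58.91 + 0.1340·512.0)/6.910 = 67.70 mg/L.
After outfall 3: Q = 6.910 + 0.7760 = 7.686 m³/s; C = (6.910·67.70 + 0.7760·111.0)/7.686 = 72.07 mg/L.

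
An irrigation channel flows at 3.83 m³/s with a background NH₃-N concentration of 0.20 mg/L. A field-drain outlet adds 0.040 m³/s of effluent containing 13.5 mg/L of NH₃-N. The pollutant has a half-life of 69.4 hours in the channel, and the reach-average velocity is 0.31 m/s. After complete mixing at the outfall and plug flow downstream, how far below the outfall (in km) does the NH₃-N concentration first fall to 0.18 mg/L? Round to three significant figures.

Conservation of mass: C = (3.830·0.2000 + 0.04000·13.50) / 3.870 = 1.306/3.870 = 0.3375 mg/L.
Half-life 69.4 h → k = ln 2 / 69.4 = 0.009988 h⁻¹ = 0.2397 d⁻¹.
Set 0.3375·exp(−k·t) = 0.18 → t = ln(0.3375/0.18)/k = 226500 s = 62.93 h.
Distance = v·t = 0.31·226500 = 70230 m = 70.23 km.

70.2 km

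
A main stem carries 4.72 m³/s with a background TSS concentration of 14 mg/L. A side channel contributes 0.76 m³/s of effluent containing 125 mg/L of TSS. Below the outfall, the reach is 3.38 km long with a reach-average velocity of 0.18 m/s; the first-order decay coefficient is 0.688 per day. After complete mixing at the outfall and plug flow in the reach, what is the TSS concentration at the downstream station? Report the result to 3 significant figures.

25.3 mg/L

Flow-weighted average: C = (4.720·14.00 + 0.7600·125.0) / 5.480 = 161.1/5.480 = 29.39 mg/L.
Travel time t = 3.38·1000 / 0.18 = 18780 s = 5.216 h.
Applying C = C₀e^(−kt): 29.39 × 0.8611 = 25.31 mg/L.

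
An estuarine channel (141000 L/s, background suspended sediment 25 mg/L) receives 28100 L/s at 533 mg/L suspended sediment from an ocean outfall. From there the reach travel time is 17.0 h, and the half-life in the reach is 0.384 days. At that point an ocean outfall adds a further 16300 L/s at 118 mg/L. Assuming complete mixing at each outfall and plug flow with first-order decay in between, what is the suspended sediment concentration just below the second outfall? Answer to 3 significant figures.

38.2 mg/L

Flow-weighted average: C = (141000·25.00 + 28100·533.0) / 169100 = 18500000/169100 = 109.4 mg/L; combined flow 169100 L/s.
Half-life 0.384 d → k = ln 2 / 0.384 = 1.805 d⁻¹.
First-order decay: C = 109.4·exp(−k·t) = 109.4·0.2784 = 30.46 mg/L.
At the second outfall, C = (169100·30.46 + 16300·118.0) / (169100 + 16300) = 38.16 mg/L.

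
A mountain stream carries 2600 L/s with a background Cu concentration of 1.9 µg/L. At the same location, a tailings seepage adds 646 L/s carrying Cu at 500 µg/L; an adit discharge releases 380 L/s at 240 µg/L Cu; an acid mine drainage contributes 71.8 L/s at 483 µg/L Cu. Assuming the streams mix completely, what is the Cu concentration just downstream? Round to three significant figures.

Mass balance: C = (2600·1.900 + 646.0·500.0 + 380.0·240.0 + 71.80·483.0) / 3698 = 453800/3698 = 122.7 µg/L.

123 µg/L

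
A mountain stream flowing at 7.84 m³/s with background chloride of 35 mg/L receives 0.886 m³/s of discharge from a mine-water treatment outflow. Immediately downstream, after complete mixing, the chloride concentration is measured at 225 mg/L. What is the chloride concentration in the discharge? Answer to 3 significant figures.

1910 mg/L

Mass balance: 7.840·35.00 + 0.8860·Cₑ = 8.726·225.0
→ Cₑ = (8.726·225.0 − 7.840·35.00) / 0.8860 = 1906 mg/L.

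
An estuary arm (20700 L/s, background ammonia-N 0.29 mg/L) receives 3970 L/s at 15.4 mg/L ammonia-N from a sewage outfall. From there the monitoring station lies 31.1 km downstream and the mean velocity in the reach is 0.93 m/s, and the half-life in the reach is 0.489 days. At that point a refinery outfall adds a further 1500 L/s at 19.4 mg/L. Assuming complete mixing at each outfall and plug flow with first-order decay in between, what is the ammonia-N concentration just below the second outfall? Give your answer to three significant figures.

2.59 mg/L

Flow-weighted average: C = (20700·0.2900 + 3970·15.40) / 24670 = 67140/24670 = 2.722 mg/L; combined flow 24670 L/s.
Travel time t = 31.1·1000 / 0.93 = 33440 s = 9.289 h.
Half-life 0.489 d → k = ln 2 / 0.489 = 1.417 d⁻¹.
After decay, C = 2.722 × e^(−kt) = 2.722 × 0.5777 = 1.572 mg/L.
Second outfall: C = (24670·1.572 + 1500·19.40)/26170 = 2.594 mg/L.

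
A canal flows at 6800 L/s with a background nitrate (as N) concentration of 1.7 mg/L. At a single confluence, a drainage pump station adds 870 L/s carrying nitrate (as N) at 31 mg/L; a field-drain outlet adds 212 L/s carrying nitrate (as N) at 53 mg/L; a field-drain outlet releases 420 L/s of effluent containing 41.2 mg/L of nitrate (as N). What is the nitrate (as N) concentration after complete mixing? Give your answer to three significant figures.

Conservation of mass: C = (6800·1.700 + 870.0·31.00 + 212.0·53.00 + 420.0·41.20) / 8302 = 67070/8302 = 8.079 mg/L.

8.08 mg/L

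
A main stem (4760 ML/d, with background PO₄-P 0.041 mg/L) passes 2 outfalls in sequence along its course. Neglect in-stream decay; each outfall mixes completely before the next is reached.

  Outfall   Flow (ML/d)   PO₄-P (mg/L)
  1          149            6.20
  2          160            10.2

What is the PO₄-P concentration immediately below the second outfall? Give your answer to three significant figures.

Below outfall 1: Q → 4909 ML/d, C = (4760·0.04100 + 149.0·6.200)/4909 = 0.2279 mg/L.
Below outfall 2: Q → 5069 ML/d, C = (4909·0.2279 + 160.0·10.20)/5069 = 0.5427 mg/L.

0.543 mg/L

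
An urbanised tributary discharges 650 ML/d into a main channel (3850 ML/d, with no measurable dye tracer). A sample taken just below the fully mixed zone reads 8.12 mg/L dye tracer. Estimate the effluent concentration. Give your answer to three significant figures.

Mass balance: 3850·0 + 650.0·Cₑ = 4500·8.120
→ Cₑ = (4500·8.120 − 3850·0) / 650.0 = 56.22 mg/L.

56.2 mg/L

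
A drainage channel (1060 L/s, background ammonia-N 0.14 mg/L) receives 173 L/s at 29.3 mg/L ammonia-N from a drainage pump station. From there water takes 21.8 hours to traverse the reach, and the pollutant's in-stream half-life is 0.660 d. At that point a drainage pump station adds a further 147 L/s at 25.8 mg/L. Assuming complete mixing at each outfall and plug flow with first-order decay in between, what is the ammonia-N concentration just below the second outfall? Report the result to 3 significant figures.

4.20 mg/L

Mass balance: C = (1060·0.1400 + 173.0·29.30) / 1233 = 5217/1233 = 4.231 mg/L; combined flow 1233 L/s.
Half-life 0.660 d → k = ln 2 / 0.660 = 1.050 d⁻¹.
Decay over the reach: 4.231·exp(−kt) = 4.231·0.3852 = 1.630 mg/L.
Second outfall: C = (1233·1.630 + 147.0·25.80)/1380 = 4.205 mg/L.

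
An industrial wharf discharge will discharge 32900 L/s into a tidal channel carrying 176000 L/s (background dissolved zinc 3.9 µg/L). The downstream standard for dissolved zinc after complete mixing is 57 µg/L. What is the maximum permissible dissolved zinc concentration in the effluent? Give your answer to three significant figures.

341 µg/L

At the limit, (Qr·Cr + Qe·Cₑ)/(Qr + Qe) = 57:
Cₑ = (208900·57 − 176000·3.900) / 32900 = 341.1 µg/L.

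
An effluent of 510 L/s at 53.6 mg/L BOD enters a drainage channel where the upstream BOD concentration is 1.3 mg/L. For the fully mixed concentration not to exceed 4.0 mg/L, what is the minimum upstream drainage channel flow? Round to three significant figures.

9370 L/s

Set C_mix = 4.0: (Q·1.300 + 510.0·53.60) / (Q + 510.0) = 4.0
→ Q = 510.0·(53.60 − 4.0)/(4.0 − 1.300) = 9369 L/s.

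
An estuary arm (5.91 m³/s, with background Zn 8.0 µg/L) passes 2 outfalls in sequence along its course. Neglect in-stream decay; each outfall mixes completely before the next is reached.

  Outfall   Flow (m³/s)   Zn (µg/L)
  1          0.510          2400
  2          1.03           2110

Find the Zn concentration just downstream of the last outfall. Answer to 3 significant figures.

462 µg/L

Outfall 1: combined Q = 6.420 m³/s; C = (5.910·8.000 + 0.5100·2400)/6.420 = 198.0 µg/L.
Outfall 2: combined Q = 7.450 m³/s; C = (6.420·198.0 + 1.030·2110)/7.450 = 462.4 µg/L.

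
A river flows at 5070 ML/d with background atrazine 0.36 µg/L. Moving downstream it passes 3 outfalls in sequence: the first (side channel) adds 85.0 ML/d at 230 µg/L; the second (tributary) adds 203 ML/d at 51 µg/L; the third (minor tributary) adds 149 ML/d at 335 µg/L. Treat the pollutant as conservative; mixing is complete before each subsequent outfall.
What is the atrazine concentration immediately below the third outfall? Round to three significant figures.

14.8 µg/L

Below outfall 1: Q → 5155 ML/d, C = (5070·0.3600 + 85.00·230.0)/5155 = 4.146 µg/L.
Below outfall 2: Q → 5358 ML/d, C = (5155·4.146 + 203.0·51.00)/5358 = 5.922 µg/L.
Below outfall 3: Q → 5507 ML/d, C = (5358·5.922 + 149.0·335.0)/5507 = 14.83 µg/L.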